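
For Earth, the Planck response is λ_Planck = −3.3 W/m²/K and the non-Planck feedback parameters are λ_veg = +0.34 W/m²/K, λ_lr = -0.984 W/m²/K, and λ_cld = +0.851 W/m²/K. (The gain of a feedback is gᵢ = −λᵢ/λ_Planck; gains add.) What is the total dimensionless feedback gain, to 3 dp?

0.063

Convert to gains: g_veg = 0.34/3.3 = 0.103; g_lr = -0.984/3.3 = -0.2982; g_cld = 0.851/3.3 = 0.2579.
Total gain g = 0.0627.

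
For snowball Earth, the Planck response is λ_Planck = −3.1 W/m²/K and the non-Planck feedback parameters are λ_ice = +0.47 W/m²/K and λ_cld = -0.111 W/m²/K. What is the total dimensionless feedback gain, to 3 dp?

Convert to gains: g_ice = 0.47/3.1 = 0.1516; g_cld = -0.111/3.1 = -0.03581.
Total gain g = 0.11579.

0.116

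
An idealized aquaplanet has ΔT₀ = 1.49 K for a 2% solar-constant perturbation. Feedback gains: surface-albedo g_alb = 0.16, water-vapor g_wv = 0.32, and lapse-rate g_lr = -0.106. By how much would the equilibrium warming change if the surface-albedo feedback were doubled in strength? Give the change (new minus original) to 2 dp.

Original: g = 0.374, ΔT = 1.49/(1−0.374) = 2.3802 K.
With doubled surface-albedo: g' = 0.534, ΔT' = 1.49/(1−0.534) = 3.1974 K.
Change = 3.1974 − 2.3802 = 0.82 K.

0.82 K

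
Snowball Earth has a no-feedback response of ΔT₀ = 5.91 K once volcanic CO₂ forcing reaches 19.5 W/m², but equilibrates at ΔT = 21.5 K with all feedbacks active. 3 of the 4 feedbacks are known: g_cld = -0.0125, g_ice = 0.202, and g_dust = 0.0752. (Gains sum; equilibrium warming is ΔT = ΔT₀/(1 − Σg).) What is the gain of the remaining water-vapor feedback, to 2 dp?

0.46

Amplification A = ΔT/ΔT₀ = 21.5/5.91 = 3.638.
Total gain g = 1 − 1/A = 1 − 1/3.638 = 0.7251.
Known gains sum to -0.0125 + 0.202 + 0.0752 = 0.2647.
g_wv = 0.7251 − 0.2647 = 0.46.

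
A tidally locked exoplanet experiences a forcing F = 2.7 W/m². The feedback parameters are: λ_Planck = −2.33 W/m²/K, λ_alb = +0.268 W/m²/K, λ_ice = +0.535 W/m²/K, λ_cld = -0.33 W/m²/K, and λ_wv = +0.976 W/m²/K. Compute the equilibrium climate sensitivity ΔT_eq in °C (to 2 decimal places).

3.06 °C

Net feedback parameter λ = (−2.33) + (+0.268) + (+0.535) + (-0.33) + (+0.976) = -0.881 W/m²/K.
ΔT = −F/λ = −2.7/(-0.881) = 3.06 °C.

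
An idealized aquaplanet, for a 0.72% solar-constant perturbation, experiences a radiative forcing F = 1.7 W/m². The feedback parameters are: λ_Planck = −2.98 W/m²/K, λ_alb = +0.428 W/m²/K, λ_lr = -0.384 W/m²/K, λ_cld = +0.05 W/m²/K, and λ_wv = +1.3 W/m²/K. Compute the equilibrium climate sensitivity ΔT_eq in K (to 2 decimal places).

Net feedback parameter λ = (−2.98) + (+0.428) + (-0.384) + (+0.05) + (+1.3) = -1.586 W/m²/K.
ΔT = −F/λ = −1.7/(-1.586) = 1.07 K.

1.07 K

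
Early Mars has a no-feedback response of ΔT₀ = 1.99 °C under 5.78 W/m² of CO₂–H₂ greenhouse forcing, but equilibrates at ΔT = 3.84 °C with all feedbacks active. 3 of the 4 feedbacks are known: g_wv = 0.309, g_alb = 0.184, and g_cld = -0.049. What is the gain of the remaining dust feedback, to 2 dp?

Amplification A = ΔT/ΔT₀ = 3.84/1.99 = 1.93.
Total gain g = 1 − 1/A = 1 − 1/1.93 = 0.4819.
Known gains sum to 0.309 + 0.184 − 0.049 = 0.444.
g_dust = 0.4819 − 0.444 = 0.04.

0.04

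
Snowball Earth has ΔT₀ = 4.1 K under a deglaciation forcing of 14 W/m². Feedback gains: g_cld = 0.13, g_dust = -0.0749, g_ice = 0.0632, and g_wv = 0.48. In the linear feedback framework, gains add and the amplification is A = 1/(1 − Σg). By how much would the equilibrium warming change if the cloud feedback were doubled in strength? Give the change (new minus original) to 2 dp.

Original: g = 0.5983, ΔT = 4.1/(1−0.5983) = 10.2066 K.
With doubled cloud: g' = 0.7283, ΔT' = 4.1/(1−0.7283) = 15.0902 K.
Change = 15.0902 − 10.2066 = 4.88 K.

4.88 K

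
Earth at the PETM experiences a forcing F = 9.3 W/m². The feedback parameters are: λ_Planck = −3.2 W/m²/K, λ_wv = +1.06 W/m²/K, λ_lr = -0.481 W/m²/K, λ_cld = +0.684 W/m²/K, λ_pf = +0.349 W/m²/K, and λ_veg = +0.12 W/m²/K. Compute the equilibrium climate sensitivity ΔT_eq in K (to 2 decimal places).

Net feedback parameter λ = (−3.2) + (+1.06) + (-0.481) + (+0.684) + (+0.349) + (+0.12) = -1.468 W/m²/K.
ΔT = −F/λ = −9.3/(-1.468) = 6.34 K.

6.34 K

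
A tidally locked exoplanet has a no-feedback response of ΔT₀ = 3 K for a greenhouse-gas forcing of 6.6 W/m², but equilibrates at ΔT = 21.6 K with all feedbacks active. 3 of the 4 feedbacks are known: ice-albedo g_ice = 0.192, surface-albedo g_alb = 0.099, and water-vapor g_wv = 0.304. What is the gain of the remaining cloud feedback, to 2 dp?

Amplification A = ΔT/ΔT₀ = 21.6/3 = 7.2.
Total gain g = 1 − 1/A = 1 − 1/7.2 = 0.8611.
Known gains sum to 0.192 + 0.099 + 0.304 = 0.595.
g_cld = 0.8611 − 0.595 = 0.27.

0.27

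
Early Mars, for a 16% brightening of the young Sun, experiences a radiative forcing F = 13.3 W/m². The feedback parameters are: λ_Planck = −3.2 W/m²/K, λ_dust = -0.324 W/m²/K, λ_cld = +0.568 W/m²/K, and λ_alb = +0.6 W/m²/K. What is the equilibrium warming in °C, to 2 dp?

Net feedback parameter λ = (−3.2) + (-0.324) + (+0.568) + (+0.6) = -2.356 W/m²/K.
ΔT = −F/λ = −13.3/(-2.356) = 5.65 °C.

5.65 °C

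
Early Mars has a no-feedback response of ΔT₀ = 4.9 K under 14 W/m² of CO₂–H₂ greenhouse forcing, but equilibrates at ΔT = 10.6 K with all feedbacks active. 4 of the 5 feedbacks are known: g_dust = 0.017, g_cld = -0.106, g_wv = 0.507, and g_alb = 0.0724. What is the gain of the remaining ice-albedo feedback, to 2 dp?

0.05

Amplification A = ΔT/ΔT₀ = 10.6/4.9 = 2.163.
Total gain g = 1 − 1/A = 1 − 1/2.163 = 0.5377.
Known gains sum to 0.017 − 0.106 + 0.507 + 0.0724 = 0.4904.
g_ice = 0.5377 − 0.4904 = 0.05.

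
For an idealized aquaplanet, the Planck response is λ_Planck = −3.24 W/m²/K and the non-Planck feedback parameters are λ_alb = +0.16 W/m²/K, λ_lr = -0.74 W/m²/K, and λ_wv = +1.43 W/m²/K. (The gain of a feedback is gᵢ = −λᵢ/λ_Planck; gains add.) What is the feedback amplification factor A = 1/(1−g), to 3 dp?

1.356

Convert to gains: g_alb = 0.16/3.24 = 0.04938; g_lr = -0.74/3.24 = -0.2284; g_wv = 1.43/3.24 = 0.4414.
Total gain g = 0.26238.
A = 1/(1 − 0.26238) = 1.356.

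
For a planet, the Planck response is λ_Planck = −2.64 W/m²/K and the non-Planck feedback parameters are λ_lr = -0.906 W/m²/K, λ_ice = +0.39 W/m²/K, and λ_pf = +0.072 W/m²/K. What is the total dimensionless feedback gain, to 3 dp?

-0.168

Convert to gains: g_lr = -0.906/2.64 = -0.3432; g_ice = 0.39/2.64 = 0.1477; g_pf = 0.072/2.64 = 0.02727.
Total gain g = -0.16823.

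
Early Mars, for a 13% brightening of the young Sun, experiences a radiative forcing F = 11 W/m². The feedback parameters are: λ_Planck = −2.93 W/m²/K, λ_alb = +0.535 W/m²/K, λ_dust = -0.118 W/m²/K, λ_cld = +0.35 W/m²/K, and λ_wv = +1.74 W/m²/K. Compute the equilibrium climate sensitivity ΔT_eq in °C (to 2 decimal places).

26.00 °C

Net feedback parameter λ = (−2.93) + (+0.535) + (-0.118) + (+0.35) + (+1.74) = -0.423 W/m²/K.
ΔT = −F/λ = −11/(-0.423) = 26.00 °C.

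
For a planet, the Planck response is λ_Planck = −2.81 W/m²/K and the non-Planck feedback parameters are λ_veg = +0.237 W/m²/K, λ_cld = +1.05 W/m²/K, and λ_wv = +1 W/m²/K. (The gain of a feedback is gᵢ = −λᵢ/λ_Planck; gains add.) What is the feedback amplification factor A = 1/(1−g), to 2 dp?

Convert to gains: g_veg = 0.237/2.81 = 0.08434; g_cld = 1.05/2.81 = 0.3737; g_wv = 1/2.81 = 0.3559.
Total gain g = 0.81394.
A = 1/(1 − 0.81394) = 5.37.

5.37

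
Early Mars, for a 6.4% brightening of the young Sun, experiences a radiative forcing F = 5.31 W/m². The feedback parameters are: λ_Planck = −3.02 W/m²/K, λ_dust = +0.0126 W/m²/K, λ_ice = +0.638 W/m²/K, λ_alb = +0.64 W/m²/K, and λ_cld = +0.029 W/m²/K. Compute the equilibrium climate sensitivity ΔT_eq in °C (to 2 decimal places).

Net feedback parameter λ = (−3.02) + (+0.0126) + (+0.638) + (+0.64) + (+0.029) = -1.7004 W/m²/K.
ΔT = −F/λ = −5.31/(-1.7004) = 3.12 °C.

3.12 °C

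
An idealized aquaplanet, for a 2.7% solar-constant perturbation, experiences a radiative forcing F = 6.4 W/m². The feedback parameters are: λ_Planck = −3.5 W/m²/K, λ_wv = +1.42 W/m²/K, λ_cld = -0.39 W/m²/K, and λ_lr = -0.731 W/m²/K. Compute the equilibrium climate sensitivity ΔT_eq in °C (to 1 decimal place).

2.0 °C

Net feedback parameter λ = (−3.5) + (+1.42) + (-0.39) + (-0.731) = -3.201 W/m²/K.
ΔT = −F/λ = −6.4/(-3.201) = 2.0 °C.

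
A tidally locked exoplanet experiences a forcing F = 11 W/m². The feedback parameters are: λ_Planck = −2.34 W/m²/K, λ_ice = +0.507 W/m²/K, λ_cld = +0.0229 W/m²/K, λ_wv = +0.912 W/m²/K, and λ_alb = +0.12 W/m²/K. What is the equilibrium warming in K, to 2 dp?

Net feedback parameter λ = (−2.34) + (+0.507) + (+0.0229) + (+0.912) + (+0.12) = -0.7781 W/m²/K.
ΔT = −F/λ = −11/(-0.7781) = 14.14 K.

14.14 K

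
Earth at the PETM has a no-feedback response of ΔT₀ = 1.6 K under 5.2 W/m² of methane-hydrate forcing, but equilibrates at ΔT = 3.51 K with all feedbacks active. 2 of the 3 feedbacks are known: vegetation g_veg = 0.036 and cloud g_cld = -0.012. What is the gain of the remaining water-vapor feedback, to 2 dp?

Amplification A = ΔT/ΔT₀ = 3.51/1.6 = 2.194.
Total gain g = 1 − 1/A = 1 − 1/2.194 = 0.5442.
Known gains sum to 0.036 − 0.012 = 0.024.
g_wv = 0.5442 − 0.024 = 0.52.

0.52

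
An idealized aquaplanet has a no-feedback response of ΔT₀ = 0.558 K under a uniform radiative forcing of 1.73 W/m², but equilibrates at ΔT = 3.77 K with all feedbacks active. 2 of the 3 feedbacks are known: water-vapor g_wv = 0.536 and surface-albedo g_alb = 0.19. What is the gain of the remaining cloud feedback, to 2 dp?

0.13

Amplification A = ΔT/ΔT₀ = 3.77/0.558 = 6.756.
Total gain g = 1 − 1/A = 1 − 1/6.756 = 0.852.
Known gains sum to 0.536 + 0.19 = 0.726.
g_cld = 0.852 − 0.726 = 0.13.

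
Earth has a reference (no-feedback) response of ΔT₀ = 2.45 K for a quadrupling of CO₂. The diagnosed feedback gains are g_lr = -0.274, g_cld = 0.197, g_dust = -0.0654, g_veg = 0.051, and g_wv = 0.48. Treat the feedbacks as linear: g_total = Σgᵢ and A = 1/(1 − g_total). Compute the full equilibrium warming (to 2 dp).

Total gain g = -0.274 + 0.197 − 0.0654 + 0.051 + 0.48 = 0.3886.
Amplification A = 1/(1 − 0.3886) = 1.636.
ΔT = 2.45 × 1.636 = 4.01 K.

4.01 K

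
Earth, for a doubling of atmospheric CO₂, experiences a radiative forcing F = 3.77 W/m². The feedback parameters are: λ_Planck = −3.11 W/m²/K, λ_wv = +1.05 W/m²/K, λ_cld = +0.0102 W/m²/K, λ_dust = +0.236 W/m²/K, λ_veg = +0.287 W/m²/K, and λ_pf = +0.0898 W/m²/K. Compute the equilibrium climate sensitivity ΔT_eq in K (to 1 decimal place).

Net feedback parameter λ = (−3.11) + (+1.05) + (+0.0102) + (+0.236) + (+0.287) + (+0.0898) = -1.437 W/m²/K.
ΔT = −F/λ = −3.77/(-1.437) = 2.6 K.

2.6 K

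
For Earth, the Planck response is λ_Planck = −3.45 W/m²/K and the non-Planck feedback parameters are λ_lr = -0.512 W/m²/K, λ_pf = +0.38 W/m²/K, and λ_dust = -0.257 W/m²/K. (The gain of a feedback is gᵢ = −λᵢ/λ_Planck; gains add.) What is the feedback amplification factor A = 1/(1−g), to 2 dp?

Convert to gains: g_lr = -0.512/3.45 = -0.1484; g_pf = 0.38/3.45 = 0.1101; g_dust = -0.257/3.45 = -0.07449.
Total gain g = -0.11279.
A = 1/(1 + 0.11279) = 0.90.

0.90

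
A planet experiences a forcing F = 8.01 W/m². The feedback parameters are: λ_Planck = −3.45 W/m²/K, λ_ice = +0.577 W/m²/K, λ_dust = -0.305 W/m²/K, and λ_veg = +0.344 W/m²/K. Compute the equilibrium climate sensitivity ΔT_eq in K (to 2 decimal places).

Net feedback parameter λ = (−3.45) + (+0.577) + (-0.305) + (+0.344) = -2.834 W/m²/K.
ΔT = −F/λ = −8.01/(-2.834) = 2.83 K.

2.83 K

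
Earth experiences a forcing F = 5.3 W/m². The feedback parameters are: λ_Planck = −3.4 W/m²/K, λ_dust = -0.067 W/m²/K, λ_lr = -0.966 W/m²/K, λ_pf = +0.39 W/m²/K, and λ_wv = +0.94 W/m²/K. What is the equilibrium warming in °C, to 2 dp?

1.71 °C

Net feedback parameter λ = (−3.4) + (-0.067) + (-0.966) + (+0.39) + (+0.94) = -3.103 W/m²/K.
ΔT = −F/λ = −5.3/(-3.103) = 1.71 °C.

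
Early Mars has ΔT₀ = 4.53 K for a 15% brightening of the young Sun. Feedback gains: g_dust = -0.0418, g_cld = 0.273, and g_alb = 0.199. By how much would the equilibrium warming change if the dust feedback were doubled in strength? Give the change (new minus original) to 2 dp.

Original: g = 0.4302, ΔT = 4.53/(1−0.4302) = 7.9502 K.
With doubled dust: g' = 0.3884, ΔT' = 4.53/(1−0.3884) = 7.4068 K.
Change = 7.4068 − 7.9502 = -0.54 K.

-0.54 K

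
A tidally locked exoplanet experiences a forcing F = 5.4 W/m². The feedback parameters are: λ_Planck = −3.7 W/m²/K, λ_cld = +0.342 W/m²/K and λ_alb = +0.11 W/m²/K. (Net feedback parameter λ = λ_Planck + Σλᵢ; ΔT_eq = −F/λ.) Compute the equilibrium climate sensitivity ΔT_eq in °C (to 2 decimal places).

Net feedback parameter λ = (−3.7) + (+0.342) + (+0.11) = -3.248 W/m²/K.
ΔT = −F/λ = −5.4/(-3.248) = 1.66 °C.

1.66 °C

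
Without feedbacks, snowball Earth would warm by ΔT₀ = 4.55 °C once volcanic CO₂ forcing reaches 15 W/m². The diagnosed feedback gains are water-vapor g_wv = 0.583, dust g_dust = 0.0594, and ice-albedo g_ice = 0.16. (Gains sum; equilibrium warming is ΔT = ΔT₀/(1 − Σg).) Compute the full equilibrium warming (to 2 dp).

23.03 °C

Total gain g = 0.583 + 0.0594 + 0.16 = 0.8024.
Amplification A = 1/(1 − 0.8024) = 5.061.
ΔT = 4.55 × 5.061 = 23.03 °C.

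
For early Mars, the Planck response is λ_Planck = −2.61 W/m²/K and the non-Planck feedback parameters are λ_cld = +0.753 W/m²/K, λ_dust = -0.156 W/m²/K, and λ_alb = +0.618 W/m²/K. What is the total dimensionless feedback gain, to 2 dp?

0.47

Convert to gains: g_cld = 0.753/2.61 = 0.2885; g_dust = -0.156/2.61 = -0.05977; g_alb = 0.618/2.61 = 0.2368.
Total gain g = 0.46553.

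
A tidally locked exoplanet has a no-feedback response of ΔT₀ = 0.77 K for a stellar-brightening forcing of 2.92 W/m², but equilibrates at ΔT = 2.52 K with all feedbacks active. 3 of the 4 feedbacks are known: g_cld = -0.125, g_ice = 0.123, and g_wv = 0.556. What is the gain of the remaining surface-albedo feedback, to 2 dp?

Amplification A = ΔT/ΔT₀ = 2.52/0.77 = 3.273.
Total gain g = 1 − 1/A = 1 − 1/3.273 = 0.6945.
Known gains sum to -0.125 + 0.123 + 0.556 = 0.554.
g_alb = 0.6945 − 0.554 = 0.14.

0.14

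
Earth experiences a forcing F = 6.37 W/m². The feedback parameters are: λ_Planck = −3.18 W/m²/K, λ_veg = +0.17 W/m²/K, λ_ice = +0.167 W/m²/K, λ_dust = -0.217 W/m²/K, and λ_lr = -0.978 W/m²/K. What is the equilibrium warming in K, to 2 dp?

Net feedback parameter λ = (−3.18) + (+0.17) + (+0.167) + (-0.217) + (-0.978) = -4.038 W/m²/K.
ΔT = −F/λ = −6.37/(-4.038) = 1.58 K.

1.58 K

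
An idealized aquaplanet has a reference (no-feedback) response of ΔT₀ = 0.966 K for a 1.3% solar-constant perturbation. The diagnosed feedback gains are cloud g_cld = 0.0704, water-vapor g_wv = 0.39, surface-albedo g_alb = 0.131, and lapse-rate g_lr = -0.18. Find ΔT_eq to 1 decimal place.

1.6 K

Total gain g = 0.0704 + 0.39 + 0.131 − 0.18 = 0.4114.
Amplification A = 1/(1 − 0.4114) = 1.699.
ΔT = 0.966 × 1.699 = 1.6 K.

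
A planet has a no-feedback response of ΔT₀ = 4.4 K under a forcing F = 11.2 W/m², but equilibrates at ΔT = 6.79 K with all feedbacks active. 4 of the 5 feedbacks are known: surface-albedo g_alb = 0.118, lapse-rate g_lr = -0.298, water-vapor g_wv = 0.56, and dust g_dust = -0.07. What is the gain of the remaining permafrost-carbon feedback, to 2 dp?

Amplification A = ΔT/ΔT₀ = 6.79/4.4 = 1.543.
Total gain g = 1 − 1/A = 1 − 1/1.543 = 0.3519.
Known gains sum to 0.118 − 0.298 + 0.56 − 0.07 = 0.31.
g_pf = 0.3519 − 0.31 = 0.04.

0.04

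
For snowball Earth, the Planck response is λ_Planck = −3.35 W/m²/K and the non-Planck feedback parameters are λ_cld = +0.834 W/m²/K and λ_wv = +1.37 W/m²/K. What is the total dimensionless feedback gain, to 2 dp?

0.66

Convert to gains: g_cld = 0.834/3.35 = 0.249; g_wv = 1.37/3.35 = 0.409.
Total gain g = 0.658.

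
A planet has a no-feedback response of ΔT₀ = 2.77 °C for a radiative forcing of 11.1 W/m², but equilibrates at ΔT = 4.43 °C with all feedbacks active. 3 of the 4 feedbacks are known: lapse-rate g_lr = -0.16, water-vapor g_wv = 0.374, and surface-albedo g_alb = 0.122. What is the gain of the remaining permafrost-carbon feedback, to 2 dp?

Amplification A = ΔT/ΔT₀ = 4.43/2.77 = 1.599.
Total gain g = 1 − 1/A = 1 − 1/1.599 = 0.3746.
Known gains sum to -0.16 + 0.374 + 0.122 = 0.336.
g_pf = 0.3746 − 0.336 = 0.04.

0.04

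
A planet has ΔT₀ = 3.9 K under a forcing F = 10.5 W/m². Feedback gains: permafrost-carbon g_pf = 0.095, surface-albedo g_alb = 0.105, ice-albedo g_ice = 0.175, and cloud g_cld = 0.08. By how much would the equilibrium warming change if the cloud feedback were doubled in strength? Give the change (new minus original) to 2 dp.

Original: g = 0.455, ΔT = 3.9/(1−0.455) = 7.1560 K.
With doubled cloud: g' = 0.535, ΔT' = 3.9/(1−0.535) = 8.3871 K.
Change = 8.3871 − 7.1560 = 1.23 K.

1.23 K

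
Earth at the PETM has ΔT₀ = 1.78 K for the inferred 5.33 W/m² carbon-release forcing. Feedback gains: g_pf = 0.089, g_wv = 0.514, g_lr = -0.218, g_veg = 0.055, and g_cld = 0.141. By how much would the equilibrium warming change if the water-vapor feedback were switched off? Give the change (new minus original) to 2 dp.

Original: g = 0.581, ΔT = 1.78/(1−0.581) = 4.2482 K.
Without water-vapor: g' = 0.067, ΔT' = 1.78/(1−0.067) = 1.9078 K.
Change = 1.9078 − 4.2482 = -2.34 K.

-2.34 K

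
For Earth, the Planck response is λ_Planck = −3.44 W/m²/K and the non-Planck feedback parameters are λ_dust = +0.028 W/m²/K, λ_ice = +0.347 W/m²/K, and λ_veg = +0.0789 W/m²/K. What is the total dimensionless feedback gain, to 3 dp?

Convert to gains: g_dust = 0.028/3.44 = 0.00814; g_ice = 0.347/3.44 = 0.1009; g_veg = 0.0789/3.44 = 0.02294.
Total gain g = 0.13198.

0.132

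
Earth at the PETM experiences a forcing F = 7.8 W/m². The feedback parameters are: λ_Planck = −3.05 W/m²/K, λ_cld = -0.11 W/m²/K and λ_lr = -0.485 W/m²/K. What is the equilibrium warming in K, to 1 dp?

Net feedback parameter λ = (−3.05) + (-0.11) + (-0.485) = -3.645 W/m²/K.
ΔT = −F/λ = −7.8/(-3.645) = 2.1 K.

2.1 K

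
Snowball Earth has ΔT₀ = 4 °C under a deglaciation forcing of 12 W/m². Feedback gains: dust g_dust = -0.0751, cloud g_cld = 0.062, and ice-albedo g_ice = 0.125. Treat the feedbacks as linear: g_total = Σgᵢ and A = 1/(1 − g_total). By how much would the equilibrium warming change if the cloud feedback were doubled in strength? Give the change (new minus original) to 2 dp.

Original: g = 0.1119, ΔT = 4/(1−0.1119) = 4.5040 °C.
With doubled cloud: g' = 0.1739, ΔT' = 4/(1−0.1739) = 4.8420 °C.
Change = 4.8420 − 4.5040 = 0.34 °C.

0.34 °C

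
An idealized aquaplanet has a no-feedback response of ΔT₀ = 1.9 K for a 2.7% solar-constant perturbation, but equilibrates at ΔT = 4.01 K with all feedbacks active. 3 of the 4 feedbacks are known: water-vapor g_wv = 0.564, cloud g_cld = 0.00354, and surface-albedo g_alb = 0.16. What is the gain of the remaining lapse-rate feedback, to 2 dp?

-0.20

Amplification A = ΔT/ΔT₀ = 4.01/1.9 = 2.111.
Total gain g = 1 − 1/A = 1 − 1/2.111 = 0.5263.
Known gains sum to 0.564 + 0.00354 + 0.16 = 0.72754.
g_lr = 0.5263 − 0.72754 = -0.20.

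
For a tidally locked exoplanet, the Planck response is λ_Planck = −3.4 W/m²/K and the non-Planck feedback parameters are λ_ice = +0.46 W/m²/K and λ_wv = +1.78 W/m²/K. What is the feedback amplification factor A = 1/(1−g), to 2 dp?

Convert to gains: g_ice = 0.46/3.4 = 0.1353; g_wv = 1.78/3.4 = 0.5235.
Total gain g = 0.6588.
A = 1/(1 − 0.6588) = 2.93.

2.93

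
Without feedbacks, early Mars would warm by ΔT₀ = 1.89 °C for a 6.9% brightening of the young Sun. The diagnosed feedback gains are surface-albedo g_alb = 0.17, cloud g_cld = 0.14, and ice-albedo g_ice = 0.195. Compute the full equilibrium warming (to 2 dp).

Total gain g = 0.17 + 0.14 + 0.195 = 0.505.
Amplification A = 1/(1 − 0.505) = 2.02.
ΔT = 1.89 × 2.02 = 3.82 °C.

3.82 °C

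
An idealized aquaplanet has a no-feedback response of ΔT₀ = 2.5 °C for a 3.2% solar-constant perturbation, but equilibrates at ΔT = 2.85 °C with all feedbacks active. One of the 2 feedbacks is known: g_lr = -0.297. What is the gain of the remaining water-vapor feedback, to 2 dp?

Amplification A = ΔT/ΔT₀ = 2.85/2.5 = 1.14.
Total gain g = 1 − 1/A = 1 − 1/1.14 = 0.1228.
The known gain is -0.297.
g_wv = 0.1228 + 0.297 = 0.42.

0.42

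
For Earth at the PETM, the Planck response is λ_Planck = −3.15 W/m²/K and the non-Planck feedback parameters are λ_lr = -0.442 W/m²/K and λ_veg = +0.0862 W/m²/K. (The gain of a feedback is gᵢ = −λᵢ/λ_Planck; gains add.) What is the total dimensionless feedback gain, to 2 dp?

Convert to gains: g_lr = -0.442/3.15 = -0.1403; g_veg = 0.0862/3.15 = 0.02737.
Total gain g = -0.11293.

-0.11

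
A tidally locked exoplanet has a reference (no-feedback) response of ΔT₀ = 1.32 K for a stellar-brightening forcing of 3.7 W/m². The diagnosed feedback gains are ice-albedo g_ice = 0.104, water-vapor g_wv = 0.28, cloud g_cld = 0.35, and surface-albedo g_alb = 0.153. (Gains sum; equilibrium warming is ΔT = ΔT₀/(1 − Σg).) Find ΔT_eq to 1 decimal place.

11.7 K

Total gain g = 0.104 + 0.28 + 0.35 + 0.153 = 0.887.
Amplification A = 1/(1 − 0.887) = 8.85.
ΔT = 1.32 × 8.85 = 11.7 K.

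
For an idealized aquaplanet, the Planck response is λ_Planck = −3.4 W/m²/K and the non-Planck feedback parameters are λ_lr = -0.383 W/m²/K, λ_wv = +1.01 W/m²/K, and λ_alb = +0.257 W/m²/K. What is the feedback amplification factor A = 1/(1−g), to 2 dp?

Convert to gains: g_lr = -0.383/3.4 = -0.1126; g_wv = 1.01/3.4 = 0.2971; g_alb = 0.257/3.4 = 0.07559.
Total gain g = 0.26009.
A = 1/(1 − 0.26009) = 1.35.

1.35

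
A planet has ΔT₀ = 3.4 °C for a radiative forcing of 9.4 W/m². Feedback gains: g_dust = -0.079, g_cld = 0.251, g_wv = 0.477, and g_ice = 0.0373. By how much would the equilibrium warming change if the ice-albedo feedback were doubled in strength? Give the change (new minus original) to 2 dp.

Original: g = 0.6863, ΔT = 3.4/(1−0.6863) = 10.8384 °C.
With doubled ice-albedo: g' = 0.7236, ΔT' = 3.4/(1−0.7236) = 12.3010 °C.
Change = 12.3010 − 10.8384 = 1.46 °C.

1.46 °C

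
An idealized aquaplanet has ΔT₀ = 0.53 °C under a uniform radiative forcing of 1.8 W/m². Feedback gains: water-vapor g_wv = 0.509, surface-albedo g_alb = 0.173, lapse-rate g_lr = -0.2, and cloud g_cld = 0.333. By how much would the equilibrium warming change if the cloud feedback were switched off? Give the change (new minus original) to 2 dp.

-1.84 °C

Original: g = 0.815, ΔT = 0.53/(1−0.815) = 2.8649 °C.
Without cloud: g' = 0.482, ΔT' = 0.53/(1−0.482) = 1.0232 °C.
Change = 1.0232 − 2.8649 = -1.84 °C.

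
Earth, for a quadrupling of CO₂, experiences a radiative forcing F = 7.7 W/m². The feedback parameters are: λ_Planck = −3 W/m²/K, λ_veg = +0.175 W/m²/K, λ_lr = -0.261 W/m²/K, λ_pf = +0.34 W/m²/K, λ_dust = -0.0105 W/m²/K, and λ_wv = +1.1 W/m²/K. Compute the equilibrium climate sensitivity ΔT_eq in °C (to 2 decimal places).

4.65 °C

Net feedback parameter λ = (−3) + (+0.175) + (-0.261) + (+0.34) + (-0.0105) + (+1.1) = -1.6565 W/m²/K.
ΔT = −F/λ = −7.7/(-1.6565) = 4.65 °C.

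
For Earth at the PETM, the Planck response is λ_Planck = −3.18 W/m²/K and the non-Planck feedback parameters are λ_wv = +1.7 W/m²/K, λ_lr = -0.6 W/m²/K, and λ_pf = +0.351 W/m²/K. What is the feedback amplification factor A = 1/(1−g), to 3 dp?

Convert to gains: g_wv = 1.7/3.18 = 0.5346; g_lr = -0.6/3.18 = -0.1887; g_pf = 0.351/3.18 = 0.1104.
Total gain g = 0.4563.
A = 1/(1 − 0.4563) = 1.839.

1.839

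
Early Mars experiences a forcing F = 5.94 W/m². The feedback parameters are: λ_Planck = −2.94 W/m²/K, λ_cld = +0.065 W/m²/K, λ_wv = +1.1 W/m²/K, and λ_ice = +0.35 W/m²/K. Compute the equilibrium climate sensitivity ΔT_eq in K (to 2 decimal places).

Net feedback parameter λ = (−2.94) + (+0.065) + (+1.1) + (+0.35) = -1.425 W/m²/K.
ΔT = −F/λ = −5.94/(-1.425) = 4.17 K.

4.17 K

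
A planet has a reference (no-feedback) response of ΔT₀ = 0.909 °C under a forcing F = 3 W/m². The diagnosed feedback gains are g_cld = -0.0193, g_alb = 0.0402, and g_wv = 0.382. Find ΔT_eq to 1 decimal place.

1.5 °C

Total gain g = -0.0193 + 0.0402 + 0.382 = 0.4029.
Amplification A = 1/(1 − 0.4029) = 1.675.
ΔT = 0.909 × 1.675 = 1.5 °C.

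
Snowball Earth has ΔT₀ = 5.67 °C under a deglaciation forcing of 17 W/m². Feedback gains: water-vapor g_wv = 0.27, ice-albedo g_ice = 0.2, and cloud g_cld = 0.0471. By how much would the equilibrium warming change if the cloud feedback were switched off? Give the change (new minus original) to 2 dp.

Original: g = 0.5171, ΔT = 5.67/(1−0.5171) = 11.7416 °C.
Without cloud: g' = 0.47, ΔT' = 5.67/(1−0.47) = 10.6981 °C.
Change = 10.6981 − 11.7416 = -1.04 °C.

-1.04 °C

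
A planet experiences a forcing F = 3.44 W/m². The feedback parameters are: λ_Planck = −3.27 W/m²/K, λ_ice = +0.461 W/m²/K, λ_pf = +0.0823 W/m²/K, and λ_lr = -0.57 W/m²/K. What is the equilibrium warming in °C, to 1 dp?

1.0 °C

Net feedback parameter λ = (−3.27) + (+0.461) + (+0.0823) + (-0.57) = -3.2967 W/m²/K.
ΔT = −F/λ = −3.44/(-3.2967) = 1.0 °C.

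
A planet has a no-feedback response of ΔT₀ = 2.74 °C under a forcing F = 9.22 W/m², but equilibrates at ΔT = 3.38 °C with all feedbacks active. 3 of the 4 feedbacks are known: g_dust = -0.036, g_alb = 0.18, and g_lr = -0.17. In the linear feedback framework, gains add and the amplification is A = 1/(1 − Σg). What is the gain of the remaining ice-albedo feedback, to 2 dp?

Amplification A = ΔT/ΔT₀ = 3.38/2.74 = 1.234.
Total gain g = 1 − 1/A = 1 − 1/1.234 = 0.1896.
Known gains sum to -0.036 + 0.18 − 0.17 = -0.026.
g_ice = 0.1896 + 0.026 = 0.22.

0.22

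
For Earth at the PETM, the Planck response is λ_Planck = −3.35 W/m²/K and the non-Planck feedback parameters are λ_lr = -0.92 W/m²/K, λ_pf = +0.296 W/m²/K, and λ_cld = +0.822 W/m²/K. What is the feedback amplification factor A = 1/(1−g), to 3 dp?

1.063

Convert to gains: g_lr = -0.92/3.35 = -0.2746; g_pf = 0.296/3.35 = 0.08836; g_cld = 0.822/3.35 = 0.2454.
Total gain g = 0.05916.
A = 1/(1 − 0.05916) = 1.063.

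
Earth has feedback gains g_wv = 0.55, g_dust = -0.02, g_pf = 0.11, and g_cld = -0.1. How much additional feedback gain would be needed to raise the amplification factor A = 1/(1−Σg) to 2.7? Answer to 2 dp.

0.09

Current total gain = 0.54.
Target gain for A = 2.7: g* = 1 − 1/2.7 = 0.6296.
Additional gain needed = 0.6296 − 0.54 = 0.09.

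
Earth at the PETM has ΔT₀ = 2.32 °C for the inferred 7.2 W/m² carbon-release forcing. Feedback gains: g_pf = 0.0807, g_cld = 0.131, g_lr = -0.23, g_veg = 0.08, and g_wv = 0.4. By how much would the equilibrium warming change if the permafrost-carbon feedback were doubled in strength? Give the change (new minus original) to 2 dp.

Original: g = 0.4617, ΔT = 2.32/(1−0.4617) = 4.3099 °C.
With doubled permafrost-carbon: g' = 0.5424, ΔT' = 2.32/(1−0.5424) = 5.0699 °C.
Change = 5.0699 − 4.3099 = 0.76 °C.

0.76 °C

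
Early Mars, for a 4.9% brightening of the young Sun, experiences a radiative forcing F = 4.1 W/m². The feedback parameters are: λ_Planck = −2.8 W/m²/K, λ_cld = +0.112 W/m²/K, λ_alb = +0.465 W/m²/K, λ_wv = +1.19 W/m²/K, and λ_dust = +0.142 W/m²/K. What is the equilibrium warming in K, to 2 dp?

4.60 K

Net feedback parameter λ = (−2.8) + (+0.112) + (+0.465) + (+1.19) + (+0.142) = -0.891 W/m²/K.
ΔT = −F/λ = −4.1/(-0.891) = 4.60 K.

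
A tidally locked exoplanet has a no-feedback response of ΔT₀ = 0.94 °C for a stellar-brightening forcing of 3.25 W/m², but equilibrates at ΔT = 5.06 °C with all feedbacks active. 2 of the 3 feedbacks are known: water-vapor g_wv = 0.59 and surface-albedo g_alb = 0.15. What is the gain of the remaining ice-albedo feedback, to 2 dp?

Amplification A = ΔT/ΔT₀ = 5.06/0.94 = 5.383.
Total gain g = 1 − 1/A = 1 − 1/5.383 = 0.8142.
Known gains sum to 0.59 + 0.15 = 0.74.
g_ice = 0.8142 − 0.74 = 0.07.

0.07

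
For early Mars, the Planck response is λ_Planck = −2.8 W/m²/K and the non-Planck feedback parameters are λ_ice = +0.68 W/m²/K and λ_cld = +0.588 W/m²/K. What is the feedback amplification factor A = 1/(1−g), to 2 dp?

Convert to gains: g_ice = 0.68/2.8 = 0.2429; g_cld = 0.588/2.8 = 0.21.
Total gain g = 0.4529.
A = 1/(1 − 0.4529) = 1.83.

1.83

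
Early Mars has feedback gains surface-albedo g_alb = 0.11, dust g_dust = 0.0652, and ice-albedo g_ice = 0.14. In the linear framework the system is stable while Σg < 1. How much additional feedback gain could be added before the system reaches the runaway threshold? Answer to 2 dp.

0.68

Current total gain = 0.11 + 0.0652 + 0.14 = 0.3152.
Margin to runaway = 1 − 0.3152 = 0.68.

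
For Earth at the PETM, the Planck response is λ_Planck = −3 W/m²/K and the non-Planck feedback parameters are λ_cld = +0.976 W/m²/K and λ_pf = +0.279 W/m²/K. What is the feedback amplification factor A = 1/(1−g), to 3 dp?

1.719

Convert to gains: g_cld = 0.976/3 = 0.3253; g_pf = 0.279/3 = 0.093.
Total gain g = 0.4183.
A = 1/(1 − 0.4183) = 1.719.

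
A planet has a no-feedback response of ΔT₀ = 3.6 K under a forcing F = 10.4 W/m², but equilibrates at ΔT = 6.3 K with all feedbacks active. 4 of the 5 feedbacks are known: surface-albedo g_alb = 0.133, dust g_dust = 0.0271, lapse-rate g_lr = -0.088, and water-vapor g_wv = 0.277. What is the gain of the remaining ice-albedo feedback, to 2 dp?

Amplification A = ΔT/ΔT₀ = 6.3/3.6 = 1.75.
Total gain g = 1 − 1/A = 1 − 1/1.75 = 0.4286.
Known gains sum to 0.133 + 0.0271 − 0.088 + 0.277 = 0.3491.
g_ice = 0.4286 − 0.3491 = 0.08.

0.08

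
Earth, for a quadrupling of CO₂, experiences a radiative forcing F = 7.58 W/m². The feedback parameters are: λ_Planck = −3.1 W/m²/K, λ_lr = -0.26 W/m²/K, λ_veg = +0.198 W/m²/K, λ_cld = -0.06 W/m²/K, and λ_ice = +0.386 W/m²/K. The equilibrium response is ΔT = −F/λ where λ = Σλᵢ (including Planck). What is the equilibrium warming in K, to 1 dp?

2.7 K

Net feedback parameter λ = (−3.1) + (-0.26) + (+0.198) + (-0.06) + (+0.386) = -2.836 W/m²/K.
ΔT = −F/λ = −7.58/(-2.836) = 2.7 K.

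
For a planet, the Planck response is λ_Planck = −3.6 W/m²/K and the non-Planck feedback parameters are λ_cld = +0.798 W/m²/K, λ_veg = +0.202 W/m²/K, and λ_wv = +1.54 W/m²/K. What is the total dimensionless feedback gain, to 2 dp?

Convert to gains: g_cld = 0.798/3.6 = 0.2217; g_veg = 0.202/3.6 = 0.05611; g_wv = 1.54/3.6 = 0.4278.
Total gain g = 0.70561.

0.71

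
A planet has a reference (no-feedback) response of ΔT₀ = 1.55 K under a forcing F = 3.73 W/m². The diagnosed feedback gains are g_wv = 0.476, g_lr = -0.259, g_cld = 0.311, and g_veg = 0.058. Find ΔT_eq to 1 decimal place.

3.7 K

Total gain g = 0.476 − 0.259 + 0.311 + 0.058 = 0.586.
Amplification A = 1/(1 − 0.586) = 2.415.
ΔT = 1.55 × 2.415 = 3.7 K.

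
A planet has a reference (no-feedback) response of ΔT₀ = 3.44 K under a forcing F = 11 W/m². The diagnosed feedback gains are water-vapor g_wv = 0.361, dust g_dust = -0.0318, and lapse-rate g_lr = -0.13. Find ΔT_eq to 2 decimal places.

4.30 K

Total gain g = 0.361 − 0.0318 − 0.13 = 0.1992.
Amplification A = 1/(1 − 0.1992) = 1.249.
ΔT = 3.44 × 1.249 = 4.30 K.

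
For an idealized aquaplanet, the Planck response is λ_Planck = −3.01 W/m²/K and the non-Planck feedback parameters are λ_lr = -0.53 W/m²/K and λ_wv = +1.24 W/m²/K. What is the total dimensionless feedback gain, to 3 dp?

0.236

Convert to gains: g_lr = -0.53/3.01 = -0.1761; g_wv = 1.24/3.01 = 0.412.
Total gain g = 0.2359.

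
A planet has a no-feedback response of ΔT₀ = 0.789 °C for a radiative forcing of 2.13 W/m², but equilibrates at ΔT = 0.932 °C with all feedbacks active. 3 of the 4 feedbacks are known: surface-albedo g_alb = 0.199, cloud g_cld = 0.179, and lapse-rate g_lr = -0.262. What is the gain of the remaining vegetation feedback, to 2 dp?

0.04

Amplification A = ΔT/ΔT₀ = 0.932/0.789 = 1.181.
Total gain g = 1 − 1/A = 1 − 1/1.181 = 0.1533.
Known gains sum to 0.199 + 0.179 − 0.262 = 0.116.
g_veg = 0.1533 − 0.116 = 0.04.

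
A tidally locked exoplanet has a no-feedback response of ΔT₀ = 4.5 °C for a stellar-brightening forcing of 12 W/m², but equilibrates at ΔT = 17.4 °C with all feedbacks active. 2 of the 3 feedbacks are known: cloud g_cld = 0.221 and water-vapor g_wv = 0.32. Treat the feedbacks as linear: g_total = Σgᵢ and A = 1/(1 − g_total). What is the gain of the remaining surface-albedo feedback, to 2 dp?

0.20

Amplification A = ΔT/ΔT₀ = 17.4/4.5 = 3.867.
Total gain g = 1 − 1/A = 1 − 1/3.867 = 0.7414.
Known gains sum to 0.221 + 0.32 = 0.541.
g_alb = 0.7414 − 0.541 = 0.20.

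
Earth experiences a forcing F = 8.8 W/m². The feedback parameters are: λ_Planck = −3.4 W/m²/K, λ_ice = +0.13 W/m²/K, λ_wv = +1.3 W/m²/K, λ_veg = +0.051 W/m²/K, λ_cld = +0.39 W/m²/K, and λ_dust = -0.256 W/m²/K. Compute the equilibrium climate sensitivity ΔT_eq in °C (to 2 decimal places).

4.93 °C

Net feedback parameter λ = (−3.4) + (+0.13) + (+1.3) + (+0.051) + (+0.39) + (-0.256) = -1.785 W/m²/K.
ΔT = −F/λ = −8.8/(-1.785) = 4.93 °C.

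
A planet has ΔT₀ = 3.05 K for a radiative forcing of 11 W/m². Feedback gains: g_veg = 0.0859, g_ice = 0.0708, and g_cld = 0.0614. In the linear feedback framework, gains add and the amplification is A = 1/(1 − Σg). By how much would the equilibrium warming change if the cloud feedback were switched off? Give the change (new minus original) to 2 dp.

-0.28 K

Original: g = 0.2181, ΔT = 3.05/(1−0.2181) = 3.9008 K.
Without cloud: g' = 0.1567, ΔT' = 3.05/(1−0.1567) = 3.6167 K.
Change = 3.6167 − 3.9008 = -0.28 K.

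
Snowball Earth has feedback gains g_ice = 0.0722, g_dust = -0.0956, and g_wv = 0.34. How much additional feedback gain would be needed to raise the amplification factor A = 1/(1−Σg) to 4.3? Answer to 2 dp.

Current total gain = 0.3166.
Target gain for A = 4.3: g* = 1 − 1/4.3 = 0.7674.
Additional gain needed = 0.7674 − 0.3166 = 0.45.

0.45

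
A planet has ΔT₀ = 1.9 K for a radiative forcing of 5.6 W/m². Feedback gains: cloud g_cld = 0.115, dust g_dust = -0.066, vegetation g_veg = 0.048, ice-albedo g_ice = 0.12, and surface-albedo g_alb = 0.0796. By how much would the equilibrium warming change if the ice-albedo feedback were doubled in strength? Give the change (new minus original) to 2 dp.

0.56 K

Original: g = 0.2966, ΔT = 1.9/(1−0.2966) = 2.7012 K.
With doubled ice-albedo: g' = 0.4166, ΔT' = 1.9/(1−0.4166) = 3.2568 K.
Change = 3.2568 − 2.7012 = 0.56 K.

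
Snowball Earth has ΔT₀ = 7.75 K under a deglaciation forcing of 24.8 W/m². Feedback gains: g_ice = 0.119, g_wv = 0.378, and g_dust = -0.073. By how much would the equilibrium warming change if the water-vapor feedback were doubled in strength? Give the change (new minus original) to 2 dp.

Original: g = 0.424, ΔT = 7.75/(1−0.424) = 13.4549 K.
With doubled water-vapor: g' = 0.802, ΔT' = 7.75/(1−0.802) = 39.1414 K.
Change = 39.1414 − 13.4549 = 25.69 K.

25.69 K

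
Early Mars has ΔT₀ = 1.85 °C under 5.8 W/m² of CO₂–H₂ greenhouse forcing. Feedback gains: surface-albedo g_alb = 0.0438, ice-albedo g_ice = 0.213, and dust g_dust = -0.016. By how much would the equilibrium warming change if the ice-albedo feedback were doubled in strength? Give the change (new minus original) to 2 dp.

0.95 °C

Original: g = 0.2408, ΔT = 1.85/(1−0.2408) = 2.4368 °C.
With doubled ice-albedo: g' = 0.4538, ΔT' = 1.85/(1−0.4538) = 3.3870 °C.
Change = 3.3870 − 2.4368 = 0.95 °C.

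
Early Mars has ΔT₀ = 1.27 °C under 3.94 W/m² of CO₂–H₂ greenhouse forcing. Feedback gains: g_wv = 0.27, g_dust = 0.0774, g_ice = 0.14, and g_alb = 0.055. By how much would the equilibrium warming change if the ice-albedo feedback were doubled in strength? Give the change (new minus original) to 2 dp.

Original: g = 0.5424, ΔT = 1.27/(1−0.5424) = 2.7753 °C.
With doubled ice-albedo: g' = 0.6824, ΔT' = 1.27/(1−0.6824) = 3.9987 °C.
Change = 3.9987 − 2.7753 = 1.22 °C.

1.22 °C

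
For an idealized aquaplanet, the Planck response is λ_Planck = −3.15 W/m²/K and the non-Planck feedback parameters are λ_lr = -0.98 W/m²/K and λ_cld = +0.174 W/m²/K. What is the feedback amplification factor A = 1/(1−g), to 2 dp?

Convert to gains: g_lr = -0.98/3.15 = -0.3111; g_cld = 0.174/3.15 = 0.05524.
Total gain g = -0.25586.
A = 1/(1 + 0.25586) = 0.80.

0.80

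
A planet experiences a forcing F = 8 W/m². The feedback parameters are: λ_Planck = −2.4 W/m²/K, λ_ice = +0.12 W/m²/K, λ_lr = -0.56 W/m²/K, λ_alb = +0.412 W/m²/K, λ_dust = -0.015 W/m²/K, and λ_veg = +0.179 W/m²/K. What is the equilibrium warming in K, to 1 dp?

Net feedback parameter λ = (−2.4) + (+0.12) + (-0.56) + (+0.412) + (-0.015) + (+0.179) = -2.264 W/m²/K.
ΔT = −F/λ = −8/(-2.264) = 3.5 K.

3.5 K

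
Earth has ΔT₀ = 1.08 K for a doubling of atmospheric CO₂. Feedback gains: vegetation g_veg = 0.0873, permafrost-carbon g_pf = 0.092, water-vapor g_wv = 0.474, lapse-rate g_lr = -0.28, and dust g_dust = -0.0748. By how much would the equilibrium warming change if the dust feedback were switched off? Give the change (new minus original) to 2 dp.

Original: g = 0.2985, ΔT = 1.08/(1−0.2985) = 1.5396 K.
Without dust: g' = 0.3733, ΔT' = 1.08/(1−0.3733) = 1.7233 K.
Change = 1.7233 − 1.5396 = 0.18 K.

0.18 K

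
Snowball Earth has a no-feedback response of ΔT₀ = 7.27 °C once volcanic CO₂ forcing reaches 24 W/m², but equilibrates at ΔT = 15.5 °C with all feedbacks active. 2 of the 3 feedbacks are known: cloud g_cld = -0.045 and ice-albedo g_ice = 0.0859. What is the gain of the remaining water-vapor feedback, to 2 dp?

0.49

Amplification A = ΔT/ΔT₀ = 15.5/7.27 = 2.132.
Total gain g = 1 − 1/A = 1 − 1/2.132 = 0.531.
Known gains sum to -0.045 + 0.0859 = 0.0409.
g_wv = 0.531 − 0.0409 = 0.49.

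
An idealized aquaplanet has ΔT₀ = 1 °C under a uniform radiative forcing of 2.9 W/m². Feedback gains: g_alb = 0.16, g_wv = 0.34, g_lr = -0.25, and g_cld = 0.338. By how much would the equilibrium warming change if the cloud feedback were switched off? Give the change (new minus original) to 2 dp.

-1.09 °C

Original: g = 0.588, ΔT = 1/(1−0.588) = 2.4272 °C.
Without cloud: g' = 0.25, ΔT' = 1/(1−0.25) = 1.3333 °C.
Change = 1.3333 − 2.4272 = -1.09 °C.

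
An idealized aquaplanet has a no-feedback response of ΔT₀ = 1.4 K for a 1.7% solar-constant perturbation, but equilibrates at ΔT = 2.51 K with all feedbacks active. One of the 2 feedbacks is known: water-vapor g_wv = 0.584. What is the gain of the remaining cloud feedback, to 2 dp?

-0.14

Amplification A = ΔT/ΔT₀ = 2.51/1.4 = 1.793.
Total gain g = 1 − 1/A = 1 − 1/1.793 = 0.4423.
The known gain is 0.584.
g_cld = 0.4423 − 0.584 = -0.14.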